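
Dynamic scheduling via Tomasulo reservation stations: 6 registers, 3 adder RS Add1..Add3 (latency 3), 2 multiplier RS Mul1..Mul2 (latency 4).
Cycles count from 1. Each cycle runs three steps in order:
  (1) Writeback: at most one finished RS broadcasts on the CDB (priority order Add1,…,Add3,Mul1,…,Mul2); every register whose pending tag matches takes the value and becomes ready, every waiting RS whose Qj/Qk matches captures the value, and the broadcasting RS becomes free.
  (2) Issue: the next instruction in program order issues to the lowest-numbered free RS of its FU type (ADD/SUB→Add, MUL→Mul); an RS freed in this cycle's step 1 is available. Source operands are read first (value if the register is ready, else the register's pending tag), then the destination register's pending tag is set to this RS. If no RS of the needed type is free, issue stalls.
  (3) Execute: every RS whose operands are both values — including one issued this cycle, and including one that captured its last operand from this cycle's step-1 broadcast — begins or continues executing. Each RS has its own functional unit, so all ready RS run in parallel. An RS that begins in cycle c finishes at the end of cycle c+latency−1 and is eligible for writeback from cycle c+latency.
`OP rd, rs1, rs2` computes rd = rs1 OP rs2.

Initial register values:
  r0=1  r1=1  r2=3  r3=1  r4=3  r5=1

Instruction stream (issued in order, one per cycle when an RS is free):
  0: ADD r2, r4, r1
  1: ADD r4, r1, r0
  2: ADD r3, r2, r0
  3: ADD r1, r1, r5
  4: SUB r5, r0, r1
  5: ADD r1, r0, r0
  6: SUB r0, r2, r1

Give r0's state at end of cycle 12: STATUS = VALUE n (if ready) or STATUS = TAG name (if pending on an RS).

STATUS = TAG Add3

cycle 1: issue ADD r2<-Add1 // r0:1,r1:1,r2:Add1,r3:1,r4:3,r5:1
cycle 2: issue ADD r4<-Add2 // r0:1,r1:1,r2:Add1,r3:1,r4:Add2,r5:1
cycle 3: issue ADD r3<-Add3 // r0:1,r1:1,r2:Add1,r3:Add3,r4:Add2,r5:1
cycle 4: CDB Add1=4; issue ADD r1<-Add1 // r0:1,r1:Add1,r2:4,r3:Add3,r4:Add2,r5:1
cycle 5: CDB Add2=2; issue SUB r5<-Add2 // r0:1,r1:Add1,r2:4,r3:Add3,r4:2,r5:Add2
cycle 6: stall // r0:1,r1:Add1,r2:4,r3:Add3,r4:2,r5:Add2
cycle 7: CDB Add1=2; issue ADD r1<-Add1 // r0:1,r1:Add1,r2:4,r3:Add3,r4:2,r5:Add2
cycle 8: CDB Add3=5; issue SUB r0<-Add3 // r0:Add3,r1:Add1,r2:4,r3:5,r4:2,r5:Add2
cycle 9: - // r0:Add3,r1:Add1,r2:4,r3:5,r4:2,r5:Add2
cycle 10: CDB Add1=2 // r0:Add3,r1:2,r2:4,r3:5,r4:2,r5:Add2
cycle 11: CDB Add2=-1 // r0:Add3,r1:2,r2:4,r3:5,r4:2,r5:-1
cycle 12: - // r0:Add3,r1:2,r2:4,r3:5,r4:2,r5:-1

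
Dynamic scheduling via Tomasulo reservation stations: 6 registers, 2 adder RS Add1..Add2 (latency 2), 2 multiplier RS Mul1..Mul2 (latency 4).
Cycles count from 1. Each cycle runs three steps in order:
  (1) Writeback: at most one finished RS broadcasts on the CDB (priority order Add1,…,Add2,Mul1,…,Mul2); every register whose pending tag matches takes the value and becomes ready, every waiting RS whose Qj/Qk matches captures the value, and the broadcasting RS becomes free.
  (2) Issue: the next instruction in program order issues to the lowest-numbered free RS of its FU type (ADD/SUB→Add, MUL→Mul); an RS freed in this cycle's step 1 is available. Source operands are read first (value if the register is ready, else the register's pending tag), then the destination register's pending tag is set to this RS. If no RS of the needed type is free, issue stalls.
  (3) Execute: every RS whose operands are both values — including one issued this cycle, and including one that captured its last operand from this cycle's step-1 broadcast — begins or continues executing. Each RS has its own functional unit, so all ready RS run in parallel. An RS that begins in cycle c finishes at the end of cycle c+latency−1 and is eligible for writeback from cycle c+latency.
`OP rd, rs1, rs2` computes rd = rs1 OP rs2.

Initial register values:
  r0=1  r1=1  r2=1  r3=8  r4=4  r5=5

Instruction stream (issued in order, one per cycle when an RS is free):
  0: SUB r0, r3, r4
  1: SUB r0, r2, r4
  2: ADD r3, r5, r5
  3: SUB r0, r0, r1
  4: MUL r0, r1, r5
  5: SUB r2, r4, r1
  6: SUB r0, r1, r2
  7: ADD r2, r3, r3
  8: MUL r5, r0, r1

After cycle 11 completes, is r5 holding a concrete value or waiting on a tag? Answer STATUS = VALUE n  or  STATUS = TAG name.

cycle 1: issue SUB r0<-Add1 // r0:Add1,r1:1,r2:1,r3:8,r4:4,r5:5
cycle 2: issue SUB r0<-Add2 // r0:Add2,r1:1,r2:1,r3:8,r4:4,r5:5
cycle 3: CDB Add1=4; issue ADD r3<-Add1 // r0:Add2,r1:1,r2:1,r3:Add1,r4:4,r5:5
cycle 4: CDB Add2=-3; issue SUB r0<-Add2 // r0:Add2,r1:1,r2:1,r3:Add1,r4:4,r5:5
cycle 5: CDB Add1=10; issue MUL r0<-Mul1 // r0:Mul1,r1:1,r2:1,r3:10,r4:4,r5:5
cycle 6: CDB Add2=-4; issue SUB r2<-Add1 // r0:Mul1,r1:1,r2:Add1,r3:10,r4:4,r5:5
cycle 7: issue SUB r0<-Add2 // r0:Add2,r1:1,r2:Add1,r3:10,r4:4,r5:5
cycle 8: CDB Add1=3; issue ADD r2<-Add1 // r0:Add2,r1:1,r2:Add1,r3:10,r4:4,r5:5
cycle 9: CDB Mul1=5; issue MUL r5<-Mul1 // r0:Add2,r1:1,r2:Add1,r3:10,r4:4,r5:Mul1
cycle 10: CDB Add1=20 // r0:Add2,r1:1,r2:20,r3:10,r4:4,r5:Mul1
cycle 11: CDB Add2=-2 // r0:-2,r1:1,r2:20,r3:10,r4:4,r5:Mul1

STATUS = TAG Mul1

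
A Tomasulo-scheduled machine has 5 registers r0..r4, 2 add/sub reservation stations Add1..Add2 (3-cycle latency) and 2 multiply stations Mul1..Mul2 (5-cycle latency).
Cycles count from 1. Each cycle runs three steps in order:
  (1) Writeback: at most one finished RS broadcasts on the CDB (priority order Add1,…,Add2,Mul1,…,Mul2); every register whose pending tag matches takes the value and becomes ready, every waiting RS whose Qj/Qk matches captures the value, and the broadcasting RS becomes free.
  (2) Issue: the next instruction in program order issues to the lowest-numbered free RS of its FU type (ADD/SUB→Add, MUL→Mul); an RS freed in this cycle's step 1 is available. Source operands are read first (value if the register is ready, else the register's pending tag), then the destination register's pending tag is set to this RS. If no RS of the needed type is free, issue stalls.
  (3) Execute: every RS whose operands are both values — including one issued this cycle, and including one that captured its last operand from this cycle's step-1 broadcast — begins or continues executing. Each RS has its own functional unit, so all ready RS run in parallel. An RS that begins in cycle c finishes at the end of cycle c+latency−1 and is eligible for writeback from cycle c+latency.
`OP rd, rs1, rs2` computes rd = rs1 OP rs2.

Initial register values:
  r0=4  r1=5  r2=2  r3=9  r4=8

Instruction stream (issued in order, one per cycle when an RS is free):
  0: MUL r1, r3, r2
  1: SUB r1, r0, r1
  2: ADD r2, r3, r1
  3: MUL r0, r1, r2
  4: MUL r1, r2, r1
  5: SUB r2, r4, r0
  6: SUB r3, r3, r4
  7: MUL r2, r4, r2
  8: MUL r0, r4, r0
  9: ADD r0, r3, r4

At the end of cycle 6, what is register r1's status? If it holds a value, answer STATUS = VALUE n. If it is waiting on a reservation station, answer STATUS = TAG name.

  c1: issue MUL r1<-Mul1  regs: r0:4,r1:Mul1,r2:2,r3:9,r4:8
  c2: issue SUB r1<-Add1  regs: r0:4,r1:Add1,r2:2,r3:9,r4:8
  c3: issue ADD r2<-Add2  regs: r0:4,r1:Add1,r2:Add2,r3:9,r4:8
  c4: issue MUL r0<-Mul2  regs: r0:Mul2,r1:Add1,r2:Add2,r3:9,r4:8
  c5: stall  regs: r0:Mul2,r1:Add1,r2:Add2,r3:9,r4:8
  c6: CDB Mul1=18; issue MUL r1<-Mul1  regs: r0:Mul2,r1:Mul1,r2:Add2,r3:9,r4:8

STATUS = TAG Mul1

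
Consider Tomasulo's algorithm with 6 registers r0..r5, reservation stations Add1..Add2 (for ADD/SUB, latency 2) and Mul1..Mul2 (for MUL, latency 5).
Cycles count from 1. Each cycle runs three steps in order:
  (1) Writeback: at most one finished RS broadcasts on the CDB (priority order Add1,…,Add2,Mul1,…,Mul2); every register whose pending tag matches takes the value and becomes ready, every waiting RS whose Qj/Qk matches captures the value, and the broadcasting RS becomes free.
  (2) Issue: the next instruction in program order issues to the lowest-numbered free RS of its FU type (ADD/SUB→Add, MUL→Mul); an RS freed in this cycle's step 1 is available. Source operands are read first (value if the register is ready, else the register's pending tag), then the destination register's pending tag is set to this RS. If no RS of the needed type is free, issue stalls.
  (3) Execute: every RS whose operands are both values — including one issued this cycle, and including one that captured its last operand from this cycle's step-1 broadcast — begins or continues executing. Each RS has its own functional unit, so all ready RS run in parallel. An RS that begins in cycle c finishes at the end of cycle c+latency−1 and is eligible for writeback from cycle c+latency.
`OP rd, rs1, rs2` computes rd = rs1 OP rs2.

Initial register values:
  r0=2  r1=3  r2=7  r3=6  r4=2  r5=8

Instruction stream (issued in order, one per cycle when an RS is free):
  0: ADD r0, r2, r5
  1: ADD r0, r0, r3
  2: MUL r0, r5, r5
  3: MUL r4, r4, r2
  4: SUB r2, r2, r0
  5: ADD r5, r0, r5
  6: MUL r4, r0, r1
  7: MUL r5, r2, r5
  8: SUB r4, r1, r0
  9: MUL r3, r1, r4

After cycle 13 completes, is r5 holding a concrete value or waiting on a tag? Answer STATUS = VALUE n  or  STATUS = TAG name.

STATUS = TAG Mul2

cycle 1: issue ADD r0<-Add1 // r0:Add1,r1:3,r2:7,r3:6,r4:2,r5:8
cycle 2: issue ADD r0<-Add2 // r0:Add2,r1:3,r2:7,r3:6,r4:2,r5:8
cycle 3: CDB Add1=15; issue MUL r0<-Mul1 // r0:Mul1,r1:3,r2:7,r3:6,r4:2,r5:8
cycle 4: issue MUL r4<-Mul2 // r0:Mul1,r1:3,r2:7,r3:6,r4:Mul2,r5:8
cycle 5: CDB Add2=21; issue SUB r2<-Add1 // r0:Mul1,r1:3,r2:Add1,r3:6,r4:Mul2,r5:8
cycle 6: issue ADD r5<-Add2 // r0:Mul1,r1:3,r2:Add1,r3:6,r4:Mul2,r5:Add2
cycle 7: stall // r0:Mul1,r1:3,r2:Add1,r3:6,r4:Mul2,r5:Add2
cycle 8: CDB Mul1=64; issue MUL r4<-Mul1 // r0:64,r1:3,r2:Add1,r3:6,r4:Mul1,r5:Add2
cycle 9: CDB Mul2=14; issue MUL r5<-Mul2 // r0:64,r1:3,r2:Add1,r3:6,r4:Mul1,r5:Mul2
cycle 10: CDB Add1=-57; issue SUB r4<-Add1 // r0:64,r1:3,r2:-57,r3:6,r4:Add1,r5:Mul2
cycle 11: CDB Add2=72; stall // r0:64,r1:3,r2:-57,r3:6,r4:Add1,r5:Mul2
cycle 12: CDB Add1=-61; stall // r0:64,r1:3,r2:-57,r3:6,r4:-61,r5:Mul2
cycle 13: CDB Mul1=192; issue MUL r3<-Mul1 // r0:64,r1:3,r2:-57,r3:Mul1,r4:-61,r5:Mul2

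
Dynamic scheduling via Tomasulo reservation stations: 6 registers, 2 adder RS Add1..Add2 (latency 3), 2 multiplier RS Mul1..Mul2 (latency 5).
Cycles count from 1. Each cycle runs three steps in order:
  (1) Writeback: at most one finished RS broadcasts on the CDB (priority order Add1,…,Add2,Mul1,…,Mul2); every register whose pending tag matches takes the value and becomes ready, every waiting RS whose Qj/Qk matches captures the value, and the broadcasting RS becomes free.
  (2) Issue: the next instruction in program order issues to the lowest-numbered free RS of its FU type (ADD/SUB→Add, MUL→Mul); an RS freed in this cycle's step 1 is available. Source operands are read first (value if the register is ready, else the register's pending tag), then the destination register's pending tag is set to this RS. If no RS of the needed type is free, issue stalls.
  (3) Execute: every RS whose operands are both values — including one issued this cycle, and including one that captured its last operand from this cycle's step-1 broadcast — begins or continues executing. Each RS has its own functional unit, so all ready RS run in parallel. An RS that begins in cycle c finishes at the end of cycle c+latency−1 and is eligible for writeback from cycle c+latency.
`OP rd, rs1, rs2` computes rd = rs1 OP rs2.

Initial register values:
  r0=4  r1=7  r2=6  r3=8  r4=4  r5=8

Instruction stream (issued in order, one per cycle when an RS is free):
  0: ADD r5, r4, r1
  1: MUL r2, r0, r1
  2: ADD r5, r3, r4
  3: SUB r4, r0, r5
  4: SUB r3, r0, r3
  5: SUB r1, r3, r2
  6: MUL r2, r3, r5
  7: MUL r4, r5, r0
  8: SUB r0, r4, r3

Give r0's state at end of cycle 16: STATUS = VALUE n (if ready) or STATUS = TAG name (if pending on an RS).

  c1: issue ADD r5<-Add1  regs: r0:4,r1:7,r2:6,r3:8,r4:4,r5:Add1
  c2: issue MUL r2<-Mul1  regs: r0:4,r1:7,r2:Mul1,r3:8,r4:4,r5:Add1
  c3: issue ADD r5<-Add2  regs: r0:4,r1:7,r2:Mul1,r3:8,r4:4,r5:Add2
  c4: CDB Add1=11; issue SUB r4<-Add1  regs: r0:4,r1:7,r2:Mul1,r3:8,r4:Add1,r5:Add2
  c5: stall  regs: r0:4,r1:7,r2:Mul1,r3:8,r4:Add1,r5:Add2
  c6: CDB Add2=12; issue SUB r3<-Add2  regs: r0:4,r1:7,r2:Mul1,r3:Add2,r4:Add1,r5:12
  c7: CDB Mul1=28; stall  regs: r0:4,r1:7,r2:28,r3:Add2,r4:Add1,r5:12
  c8: stall  regs: r0:4,r1:7,r2:28,r3:Add2,r4:Add1,r5:12
  c9: CDB Add1=-8; issue SUB r1<-Add1  regs: r0:4,r1:Add1,r2:28,r3:Add2,r4:-8,r5:12
  c10: CDB Add2=-4; issue MUL r2<-Mul1  regs: r0:4,r1:Add1,r2:Mul1,r3:-4,r4:-8,r5:12
  c11: issue MUL r4<-Mul2  regs: r0:4,r1:Add1,r2:Mul1,r3:-4,r4:Mul2,r5:12
  c12: issue SUB r0<-Add2  regs: r0:Add2,r1:Add1,r2:Mul1,r3:-4,r4:Mul2,r5:12
  c13: CDB Add1=-32  regs: r0:Add2,r1:-32,r2:Mul1,r3:-4,r4:Mul2,r5:12
  c14: -  regs: r0:Add2,r1:-32,r2:Mul1,r3:-4,r4:Mul2,r5:12
  c15: CDB Mul1=-48  regs: r0:Add2,r1:-32,r2:-48,r3:-4,r4:Mul2,r5:12
  c16: CDB Mul2=48  regs: r0:Add2,r1:-32,r2:-48,r3:-4,r4:48,r5:12

STATUS = TAG Add2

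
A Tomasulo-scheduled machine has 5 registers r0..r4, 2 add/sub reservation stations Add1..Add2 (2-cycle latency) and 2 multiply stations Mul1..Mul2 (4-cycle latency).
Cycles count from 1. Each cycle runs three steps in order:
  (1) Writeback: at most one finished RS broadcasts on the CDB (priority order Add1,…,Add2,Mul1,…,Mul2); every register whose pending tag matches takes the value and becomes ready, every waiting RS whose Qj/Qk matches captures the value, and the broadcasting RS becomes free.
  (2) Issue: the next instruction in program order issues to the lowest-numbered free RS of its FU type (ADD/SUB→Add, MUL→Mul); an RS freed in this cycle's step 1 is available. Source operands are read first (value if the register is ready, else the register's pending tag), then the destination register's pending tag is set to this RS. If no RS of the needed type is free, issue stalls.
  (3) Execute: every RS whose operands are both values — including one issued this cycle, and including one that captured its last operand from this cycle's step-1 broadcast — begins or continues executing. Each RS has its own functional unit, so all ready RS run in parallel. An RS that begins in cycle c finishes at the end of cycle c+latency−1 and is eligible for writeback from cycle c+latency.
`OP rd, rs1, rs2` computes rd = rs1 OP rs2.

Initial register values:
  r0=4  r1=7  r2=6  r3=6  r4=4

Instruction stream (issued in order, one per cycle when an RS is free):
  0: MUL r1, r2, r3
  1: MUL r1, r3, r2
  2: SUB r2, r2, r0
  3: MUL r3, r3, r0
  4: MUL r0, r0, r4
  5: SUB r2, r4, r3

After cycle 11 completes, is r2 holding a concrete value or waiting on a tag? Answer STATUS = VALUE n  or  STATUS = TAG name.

cycle 1: issue MUL r1<-Mul1 // r0:4,r1:Mul1,r2:6,r3:6,r4:4
cycle 2: issue MUL r1<-Mul2 // r0:4,r1:Mul2,r2:6,r3:6,r4:4
cycle 3: issue SUB r2<-Add1 // r0:4,r1:Mul2,r2:Add1,r3:6,r4:4
cycle 4: stall // r0:4,r1:Mul2,r2:Add1,r3:6,r4:4
cycle 5: CDB Add1=2; stall // r0:4,r1:Mul2,r2:2,r3:6,r4:4
cycle 6: CDB Mul1=36; issue MUL r3<-Mul1 // r0:4,r1:Mul2,r2:2,r3:Mul1,r4:4
cycle 7: CDB Mul2=36; issue MUL r0<-Mul2 // r0:Mul2,r1:36,r2:2,r3:Mul1,r4:4
cycle 8: issue SUB r2<-Add1 // r0:Mul2,r1:36,r2:Add1,r3:Mul1,r4:4
cycle 9: - // r0:Mul2,r1:36,r2:Add1,r3:Mul1,r4:4
cycle 10: CDB Mul1=24 // r0:Mul2,r1:36,r2:Add1,r3:24,r4:4
cycle 11: CDB Mul2=16 // r0:16,r1:36,r2:Add1,r3:24,r4:4

STATUS = TAG Add1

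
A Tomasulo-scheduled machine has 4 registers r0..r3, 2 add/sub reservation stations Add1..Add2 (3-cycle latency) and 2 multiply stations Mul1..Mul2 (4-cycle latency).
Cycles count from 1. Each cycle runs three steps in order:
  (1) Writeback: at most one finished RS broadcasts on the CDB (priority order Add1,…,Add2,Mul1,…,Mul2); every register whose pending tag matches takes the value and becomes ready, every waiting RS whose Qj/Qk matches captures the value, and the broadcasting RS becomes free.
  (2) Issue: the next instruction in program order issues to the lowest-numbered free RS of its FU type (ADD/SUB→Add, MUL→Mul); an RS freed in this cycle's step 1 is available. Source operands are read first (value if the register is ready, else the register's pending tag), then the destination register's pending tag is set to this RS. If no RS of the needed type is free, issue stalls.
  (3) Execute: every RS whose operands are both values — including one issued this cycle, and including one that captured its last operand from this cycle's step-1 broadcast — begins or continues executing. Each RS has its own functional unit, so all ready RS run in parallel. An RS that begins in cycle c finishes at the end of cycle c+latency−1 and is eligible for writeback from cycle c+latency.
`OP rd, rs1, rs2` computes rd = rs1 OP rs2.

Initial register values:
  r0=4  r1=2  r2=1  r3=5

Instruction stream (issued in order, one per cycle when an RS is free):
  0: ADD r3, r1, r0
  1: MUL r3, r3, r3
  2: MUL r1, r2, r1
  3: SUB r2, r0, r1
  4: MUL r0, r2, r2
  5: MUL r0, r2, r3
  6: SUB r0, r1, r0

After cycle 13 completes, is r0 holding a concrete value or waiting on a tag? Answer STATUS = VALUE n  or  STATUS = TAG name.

STATUS = TAG Add2

c1: issue ADD r3<-Add1 | r0:4,r1:2,r2:1,r3:Add1
c2: issue MUL r3<-Mul1 | r0:4,r1:2,r2:1,r3:Mul1
c3: issue MUL r1<-Mul2 | r0:4,r1:Mul2,r2:1,r3:Mul1
c4: CDB Add1=6; issue SUB r2<-Add1 | r0:4,r1:Mul2,r2:Add1,r3:Mul1
c5: stall | r0:4,r1:Mul2,r2:Add1,r3:Mul1
c6: stall | r0:4,r1:Mul2,r2:Add1,r3:Mul1
c7: CDB Mul2=2; issue MUL r0<-Mul2 | r0:Mul2,r1:2,r2:Add1,r3:Mul1
c8: CDB Mul1=36; issue MUL r0<-Mul1 | r0:Mul1,r1:2,r2:Add1,r3:36
c9: issue SUB r0<-Add2 | r0:Add2,r1:2,r2:Add1,r3:36
c10: CDB Add1=2 | r0:Add2,r1:2,r2:2,r3:36
c11: - | r0:Add2,r1:2,r2:2,r3:36
c12: - | r0:Add2,r1:2,r2:2,r3:36
c13: - | r0:Add2,r1:2,r2:2,r3:36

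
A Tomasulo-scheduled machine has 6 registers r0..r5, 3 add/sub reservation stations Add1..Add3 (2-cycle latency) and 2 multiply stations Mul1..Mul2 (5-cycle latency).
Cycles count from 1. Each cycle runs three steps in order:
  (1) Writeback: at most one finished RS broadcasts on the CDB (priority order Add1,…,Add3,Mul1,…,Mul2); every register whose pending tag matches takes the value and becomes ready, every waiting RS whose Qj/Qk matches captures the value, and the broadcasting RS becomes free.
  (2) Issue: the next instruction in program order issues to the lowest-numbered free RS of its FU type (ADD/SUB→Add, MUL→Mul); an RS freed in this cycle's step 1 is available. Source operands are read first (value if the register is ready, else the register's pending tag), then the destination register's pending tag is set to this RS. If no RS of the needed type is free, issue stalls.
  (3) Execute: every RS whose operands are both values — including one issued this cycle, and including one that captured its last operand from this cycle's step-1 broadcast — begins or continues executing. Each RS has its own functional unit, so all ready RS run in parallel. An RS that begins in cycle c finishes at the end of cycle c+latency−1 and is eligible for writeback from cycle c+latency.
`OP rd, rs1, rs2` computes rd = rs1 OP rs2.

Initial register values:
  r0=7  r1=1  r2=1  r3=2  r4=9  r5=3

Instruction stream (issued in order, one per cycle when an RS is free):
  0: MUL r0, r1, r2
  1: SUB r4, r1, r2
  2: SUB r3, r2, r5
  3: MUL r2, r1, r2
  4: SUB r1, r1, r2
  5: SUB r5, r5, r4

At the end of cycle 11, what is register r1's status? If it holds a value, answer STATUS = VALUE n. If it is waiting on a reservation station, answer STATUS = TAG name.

STATUS = VALUE 0

c1: issue MUL r0<-Mul1 | r0:Mul1,r1:1,r2:1,r3:2,r4:9,r5:3
c2: issue SUB r4<-Add1 | r0:Mul1,r1:1,r2:1,r3:2,r4:Add1,r5:3
c3: issue SUB r3<-Add2 | r0:Mul1,r1:1,r2:1,r3:Add2,r4:Add1,r5:3
c4: CDB Add1=0; issue MUL r2<-Mul2 | r0:Mul1,r1:1,r2:Mul2,r3:Add2,r4:0,r5:3
c5: CDB Add2=-2; issue SUB r1<-Add1 | r0:Mul1,r1:Add1,r2:Mul2,r3:-2,r4:0,r5:3
c6: CDB Mul1=1; issue SUB r5<-Add2 | r0:1,r1:Add1,r2:Mul2,r3:-2,r4:0,r5:Add2
c7: - | r0:1,r1:Add1,r2:Mul2,r3:-2,r4:0,r5:Add2
c8: CDB Add2=3 | r0:1,r1:Add1,r2:Mul2,r3:-2,r4:0,r5:3
c9: CDB Mul2=1 | r0:1,r1:Add1,r2:1,r3:-2,r4:0,r5:3
c10: - | r0:1,r1:Add1,r2:1,r3:-2,r4:0,r5:3
c11: CDB Add1=0 | r0:1,r1:0,r2:1,r3:-2,r4:0,r5:3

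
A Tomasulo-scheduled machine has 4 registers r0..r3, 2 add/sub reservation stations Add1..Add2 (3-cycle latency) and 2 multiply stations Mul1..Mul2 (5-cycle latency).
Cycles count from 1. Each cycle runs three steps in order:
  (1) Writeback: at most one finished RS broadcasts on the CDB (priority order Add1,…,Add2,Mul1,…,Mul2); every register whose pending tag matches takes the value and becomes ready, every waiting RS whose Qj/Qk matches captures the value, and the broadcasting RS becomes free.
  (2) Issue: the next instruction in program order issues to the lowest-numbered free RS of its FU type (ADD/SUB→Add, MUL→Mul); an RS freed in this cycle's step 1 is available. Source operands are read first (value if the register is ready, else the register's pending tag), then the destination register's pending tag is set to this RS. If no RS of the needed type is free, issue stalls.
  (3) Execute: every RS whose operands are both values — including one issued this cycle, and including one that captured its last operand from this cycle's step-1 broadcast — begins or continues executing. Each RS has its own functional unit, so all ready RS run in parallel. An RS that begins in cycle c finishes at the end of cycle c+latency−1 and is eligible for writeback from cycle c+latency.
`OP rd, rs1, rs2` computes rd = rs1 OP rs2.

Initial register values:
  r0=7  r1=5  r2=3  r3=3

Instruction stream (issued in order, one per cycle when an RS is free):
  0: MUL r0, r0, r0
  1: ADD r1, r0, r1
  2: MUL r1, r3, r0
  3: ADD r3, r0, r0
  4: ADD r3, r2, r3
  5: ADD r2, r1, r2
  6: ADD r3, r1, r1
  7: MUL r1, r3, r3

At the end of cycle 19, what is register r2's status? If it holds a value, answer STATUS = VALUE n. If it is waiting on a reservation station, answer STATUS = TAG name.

cycle 1: issue MUL r0<-Mul1 // r0:Mul1,r1:5,r2:3,r3:3
cycle 2: issue ADD r1<-Add1 // r0:Mul1,r1:Add1,r2:3,r3:3
cycle 3: issue MUL r1<-Mul2 // r0:Mul1,r1:Mul2,r2:3,r3:3
cycle 4: issue ADD r3<-Add2 // r0:Mul1,r1:Mul2,r2:3,r3:Add2
cycle 5: stall // r0:Mul1,r1:Mul2,r2:3,r3:Add2
cycle 6: CDB Mul1=49; stall // r0:49,r1:Mul2,r2:3,r3:Add2
cycle 7: stall // r0:49,r1:Mul2,r2:3,r3:Add2
cycle 8: stall // r0:49,r1:Mul2,r2:3,r3:Add2
cycle 9: CDB Add1=54; issue ADD r3<-Add1 // r0:49,r1:Mul2,r2:3,r3:Add1
cycle 10: CDB Add2=98; issue ADD r2<-Add2 // r0:49,r1:Mul2,r2:Add2,r3:Add1
cycle 11: CDB Mul2=147; stall // r0:49,r1:147,r2:Add2,r3:Add1
cycle 12: stall // r0:49,r1:147,r2:Add2,r3:Add1
cycle 13: CDB Add1=101; issue ADD r3<-Add1 // r0:49,r1:147,r2:Add2,r3:Add1
cycle 14: CDB Add2=150; issue MUL r1<-Mul1 // r0:49,r1:Mul1,r2:150,r3:Add1
cycle 15: - // r0:49,r1:Mul1,r2:150,r3:Add1
cycle 16: CDB Add1=294 // r0:49,r1:Mul1,r2:150,r3:294
cycle 17: - // r0:49,r1:Mul1,r2:150,r3:294
cycle 18: - // r0:49,r1:Mul1,r2:150,r3:294
cycle 19: - // r0:49,r1:Mul1,r2:150,r3:294

STATUS = VALUE 150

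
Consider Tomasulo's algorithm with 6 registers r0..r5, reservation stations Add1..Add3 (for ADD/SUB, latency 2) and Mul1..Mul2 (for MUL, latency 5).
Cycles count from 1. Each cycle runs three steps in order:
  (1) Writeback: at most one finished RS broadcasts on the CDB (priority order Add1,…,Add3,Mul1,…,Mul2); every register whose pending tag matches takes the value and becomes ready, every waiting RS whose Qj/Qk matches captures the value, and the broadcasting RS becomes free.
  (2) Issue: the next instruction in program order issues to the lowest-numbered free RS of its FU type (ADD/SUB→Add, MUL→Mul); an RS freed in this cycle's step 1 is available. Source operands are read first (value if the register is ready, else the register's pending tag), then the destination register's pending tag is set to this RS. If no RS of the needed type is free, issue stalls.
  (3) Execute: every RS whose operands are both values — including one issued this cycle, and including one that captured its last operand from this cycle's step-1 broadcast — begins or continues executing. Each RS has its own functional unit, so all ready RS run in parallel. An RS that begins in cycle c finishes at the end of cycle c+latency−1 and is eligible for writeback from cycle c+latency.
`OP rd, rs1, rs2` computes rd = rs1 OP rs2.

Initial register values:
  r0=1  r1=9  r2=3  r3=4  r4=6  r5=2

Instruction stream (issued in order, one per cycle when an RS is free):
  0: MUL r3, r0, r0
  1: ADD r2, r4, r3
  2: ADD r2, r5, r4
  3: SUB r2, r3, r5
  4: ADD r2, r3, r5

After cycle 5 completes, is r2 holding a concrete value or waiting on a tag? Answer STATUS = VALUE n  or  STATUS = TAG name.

c1: issue MUL r3<-Mul1 | r0:1,r1:9,r2:3,r3:Mul1,r4:6,r5:2
c2: issue ADD r2<-Add1 | r0:1,r1:9,r2:Add1,r3:Mul1,r4:6,r5:2
c3: issue ADD r2<-Add2 | r0:1,r1:9,r2:Add2,r3:Mul1,r4:6,r5:2
c4: issue SUB r2<-Add3 | r0:1,r1:9,r2:Add3,r3:Mul1,r4:6,r5:2
c5: CDB Add2=8; issue ADD r2<-Add2 | r0:1,r1:9,r2:Add2,r3:Mul1,r4:6,r5:2

STATUS = TAG Add2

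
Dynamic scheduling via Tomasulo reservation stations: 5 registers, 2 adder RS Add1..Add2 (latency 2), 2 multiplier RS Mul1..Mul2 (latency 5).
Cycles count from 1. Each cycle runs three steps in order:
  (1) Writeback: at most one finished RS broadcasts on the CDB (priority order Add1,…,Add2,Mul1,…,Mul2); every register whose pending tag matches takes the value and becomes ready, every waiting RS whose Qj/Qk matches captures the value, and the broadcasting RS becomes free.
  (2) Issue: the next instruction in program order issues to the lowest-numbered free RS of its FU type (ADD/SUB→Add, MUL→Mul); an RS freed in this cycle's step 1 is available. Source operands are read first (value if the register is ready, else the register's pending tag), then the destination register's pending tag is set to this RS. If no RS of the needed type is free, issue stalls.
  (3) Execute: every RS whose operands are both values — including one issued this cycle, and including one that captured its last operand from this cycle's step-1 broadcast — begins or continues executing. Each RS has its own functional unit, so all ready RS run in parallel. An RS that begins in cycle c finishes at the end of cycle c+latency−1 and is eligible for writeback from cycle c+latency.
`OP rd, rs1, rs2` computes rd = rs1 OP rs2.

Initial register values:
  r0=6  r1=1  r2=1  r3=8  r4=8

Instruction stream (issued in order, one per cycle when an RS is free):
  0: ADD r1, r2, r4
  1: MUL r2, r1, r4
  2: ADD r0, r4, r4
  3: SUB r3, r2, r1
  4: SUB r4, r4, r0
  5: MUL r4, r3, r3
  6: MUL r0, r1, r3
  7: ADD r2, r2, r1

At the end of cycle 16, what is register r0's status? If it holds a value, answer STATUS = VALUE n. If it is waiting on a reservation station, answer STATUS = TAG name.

STATUS = VALUE 567

  c1: issue ADD r1<-Add1  regs: r0:6,r1:Add1,r2:1,r3:8,r4:8
  c2: issue MUL r2<-Mul1  regs: r0:6,r1:Add1,r2:Mul1,r3:8,r4:8
  c3: CDB Add1=9; issue ADD r0<-Add1  regs: r0:Add1,r1:9,r2:Mul1,r3:8,r4:8
  c4: issue SUB r3<-Add2  regs: r0:Add1,r1:9,r2:Mul1,r3:Add2,r4:8
  c5: CDB Add1=16; issue SUB r4<-Add1  regs: r0:16,r1:9,r2:Mul1,r3:Add2,r4:Add1
  c6: issue MUL r4<-Mul2  regs: r0:16,r1:9,r2:Mul1,r3:Add2,r4:Mul2
  c7: CDB Add1=-8; stall  regs: r0:16,r1:9,r2:Mul1,r3:Add2,r4:Mul2
  c8: CDB Mul1=72; issue MUL r0<-Mul1  regs: r0:Mul1,r1:9,r2:72,r3:Add2,r4:Mul2
  c9: issue ADD r2<-Add1  regs: r0:Mul1,r1:9,r2:Add1,r3:Add2,r4:Mul2
  c10: CDB Add2=63  regs: r0:Mul1,r1:9,r2:Add1,r3:63,r4:Mul2
  c11: CDB Add1=81  regs: r0:Mul1,r1:9,r2:81,r3:63,r4:Mul2
  c12: -  regs: r0:Mul1,r1:9,r2:81,r3:63,r4:Mul2
  c13: -  regs: r0:Mul1,r1:9,r2:81,r3:63,r4:Mul2
  c14: -  regs: r0:Mul1,r1:9,r2:81,r3:63,r4:Mul2
  c15: CDB Mul1=567  regs: r0:567,r1:9,r2:81,r3:63,r4:Mul2
  c16: CDB Mul2=3969  regs: r0:567,r1:9,r2:81,r3:63,r4:3969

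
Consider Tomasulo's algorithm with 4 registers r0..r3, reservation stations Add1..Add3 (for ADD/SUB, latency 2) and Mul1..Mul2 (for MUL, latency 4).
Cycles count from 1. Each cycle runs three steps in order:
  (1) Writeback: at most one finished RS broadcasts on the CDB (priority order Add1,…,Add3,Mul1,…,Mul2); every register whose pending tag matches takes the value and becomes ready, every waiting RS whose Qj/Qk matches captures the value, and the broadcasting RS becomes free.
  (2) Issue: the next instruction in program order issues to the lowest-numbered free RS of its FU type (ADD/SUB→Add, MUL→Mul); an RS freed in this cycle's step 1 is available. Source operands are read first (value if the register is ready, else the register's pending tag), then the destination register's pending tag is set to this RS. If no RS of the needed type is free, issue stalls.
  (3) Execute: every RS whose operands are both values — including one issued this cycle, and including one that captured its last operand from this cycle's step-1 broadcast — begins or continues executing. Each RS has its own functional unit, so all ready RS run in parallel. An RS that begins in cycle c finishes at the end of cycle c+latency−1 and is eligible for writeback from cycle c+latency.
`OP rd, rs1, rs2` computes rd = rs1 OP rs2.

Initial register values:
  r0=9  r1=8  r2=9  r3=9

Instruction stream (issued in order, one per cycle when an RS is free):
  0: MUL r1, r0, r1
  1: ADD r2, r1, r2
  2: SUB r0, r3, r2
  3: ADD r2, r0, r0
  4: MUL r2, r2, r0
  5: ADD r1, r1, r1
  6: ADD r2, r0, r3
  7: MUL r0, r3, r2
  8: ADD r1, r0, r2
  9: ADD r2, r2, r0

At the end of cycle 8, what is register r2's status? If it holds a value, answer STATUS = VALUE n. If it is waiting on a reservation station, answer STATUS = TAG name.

  c1: issue MUL r1<-Mul1  regs: r0:9,r1:Mul1,r2:9,r3:9
  c2: issue ADD r2<-Add1  regs: r0:9,r1:Mul1,r2:Add1,r3:9
  c3: issue SUB r0<-Add2  regs: r0:Add2,r1:Mul1,r2:Add1,r3:9
  c4: issue ADD r2<-Add3  regs: r0:Add2,r1:Mul1,r2:Add3,r3:9
  c5: CDB Mul1=72; issue MUL r2<-Mul1  regs: r0:Add2,r1:72,r2:Mul1,r3:9
  c6: stall  regs: r0:Add2,r1:72,r2:Mul1,r3:9
  c7: CDB Add1=81; issue ADD r1<-Add1  regs: r0:Add2,r1:Add1,r2:Mul1,r3:9
  c8: stall  regs: r0:Add2,r1:Add1,r2:Mul1,r3:9

STATUS = TAG Mul1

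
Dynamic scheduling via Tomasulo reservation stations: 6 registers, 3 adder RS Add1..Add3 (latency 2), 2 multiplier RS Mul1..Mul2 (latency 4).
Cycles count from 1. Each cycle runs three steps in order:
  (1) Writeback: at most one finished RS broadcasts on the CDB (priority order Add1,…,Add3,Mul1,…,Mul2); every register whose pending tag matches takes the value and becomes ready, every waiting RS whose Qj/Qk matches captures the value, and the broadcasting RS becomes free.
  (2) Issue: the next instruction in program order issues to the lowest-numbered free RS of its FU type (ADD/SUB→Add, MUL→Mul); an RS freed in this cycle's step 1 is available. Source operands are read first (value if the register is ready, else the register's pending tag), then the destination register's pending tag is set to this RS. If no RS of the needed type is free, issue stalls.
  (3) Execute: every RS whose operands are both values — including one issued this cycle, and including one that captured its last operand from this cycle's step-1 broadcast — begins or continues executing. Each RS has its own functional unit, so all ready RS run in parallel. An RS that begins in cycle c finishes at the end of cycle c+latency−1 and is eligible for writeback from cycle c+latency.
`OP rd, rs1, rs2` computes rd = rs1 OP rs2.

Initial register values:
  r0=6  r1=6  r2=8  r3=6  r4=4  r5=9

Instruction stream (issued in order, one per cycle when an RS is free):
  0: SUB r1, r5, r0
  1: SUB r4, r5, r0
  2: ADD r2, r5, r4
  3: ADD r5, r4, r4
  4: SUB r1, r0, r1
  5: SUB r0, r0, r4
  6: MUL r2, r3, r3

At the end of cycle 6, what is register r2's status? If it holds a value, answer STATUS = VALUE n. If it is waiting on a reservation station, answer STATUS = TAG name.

STATUS = VALUE 12

c1: issue SUB r1<-Add1 | r0:6,r1:Add1,r2:8,r3:6,r4:4,r5:9
c2: issue SUB r4<-Add2 | r0:6,r1:Add1,r2:8,r3:6,r4:Add2,r5:9
c3: CDB Add1=3; issue ADD r2<-Add1 | r0:6,r1:3,r2:Add1,r3:6,r4:Add2,r5:9
c4: CDB Add2=3; issue ADD r5<-Add2 | r0:6,r1:3,r2:Add1,r3:6,r4:3,r5:Add2
c5: issue SUB r1<-Add3 | r0:6,r1:Add3,r2:Add1,r3:6,r4:3,r5:Add2
c6: CDB Add1=12; issue SUB r0<-Add1 | r0:Add1,r1:Add3,r2:12,r3:6,r4:3,r5:Add2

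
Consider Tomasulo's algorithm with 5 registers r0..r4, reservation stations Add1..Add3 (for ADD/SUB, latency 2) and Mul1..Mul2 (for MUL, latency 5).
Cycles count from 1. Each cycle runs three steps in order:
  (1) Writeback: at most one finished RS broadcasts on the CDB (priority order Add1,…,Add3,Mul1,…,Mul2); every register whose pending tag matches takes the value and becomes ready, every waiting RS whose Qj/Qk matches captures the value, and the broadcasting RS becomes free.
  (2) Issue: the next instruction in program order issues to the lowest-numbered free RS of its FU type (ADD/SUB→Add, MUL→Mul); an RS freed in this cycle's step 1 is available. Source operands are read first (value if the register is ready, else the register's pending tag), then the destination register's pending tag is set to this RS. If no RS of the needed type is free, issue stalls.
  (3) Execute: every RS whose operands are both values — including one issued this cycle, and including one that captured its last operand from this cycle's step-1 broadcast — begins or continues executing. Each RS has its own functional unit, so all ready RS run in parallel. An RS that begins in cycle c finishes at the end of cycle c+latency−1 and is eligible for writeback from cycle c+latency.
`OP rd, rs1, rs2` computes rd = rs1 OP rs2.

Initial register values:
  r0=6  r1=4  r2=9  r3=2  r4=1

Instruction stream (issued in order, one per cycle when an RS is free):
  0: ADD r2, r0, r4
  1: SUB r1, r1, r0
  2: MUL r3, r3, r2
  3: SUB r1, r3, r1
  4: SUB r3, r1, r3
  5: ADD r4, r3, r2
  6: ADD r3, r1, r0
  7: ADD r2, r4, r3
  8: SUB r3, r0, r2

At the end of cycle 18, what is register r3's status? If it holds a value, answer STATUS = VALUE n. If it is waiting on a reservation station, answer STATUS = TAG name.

c1: issue ADD r2<-Add1 | r0:6,r1:4,r2:Add1,r3:2,r4:1
c2: issue SUB r1<-Add2 | r0:6,r1:Add2,r2:Add1,r3:2,r4:1
c3: CDB Add1=7; issue MUL r3<-Mul1 | r0:6,r1:Add2,r2:7,r3:Mul1,r4:1
c4: CDB Add2=-2; issue SUB r1<-Add1 | r0:6,r1:Add1,r2:7,r3:Mul1,r4:1
c5: issue SUB r3<-Add2 | r0:6,r1:Add1,r2:7,r3:Add2,r4:1
c6: issue ADD r4<-Add3 | r0:6,r1:Add1,r2:7,r3:Add2,r4:Add3
c7: stall | r0:6,r1:Add1,r2:7,r3:Add2,r4:Add3
c8: CDB Mul1=14; stall | r0:6,r1:Add1,r2:7,r3:Add2,r4:Add3
c9: stall | r0:6,r1:Add1,r2:7,r3:Add2,r4:Add3
c10: CDB Add1=16; issue ADD r3<-Add1 | r0:6,r1:16,r2:7,r3:Add1,r4:Add3
c11: stall | r0:6,r1:16,r2:7,r3:Add1,r4:Add3
c12: CDB Add1=22; issue ADD r2<-Add1 | r0:6,r1:16,r2:Add1,r3:22,r4:Add3
c13: CDB Add2=2; issue SUB r3<-Add2 | r0:6,r1:16,r2:Add1,r3:Add2,r4:Add3
c14: - | r0:6,r1:16,r2:Add1,r3:Add2,r4:Add3
c15: CDB Add3=9 | r0:6,r1:16,r2:Add1,r3:Add2,r4:9
c16: - | r0:6,r1:16,r2:Add1,r3:Add2,r4:9
c17: CDB Add1=31 | r0:6,r1:16,r2:31,r3:Add2,r4:9
c18: - | r0:6,r1:16,r2:31,r3:Add2,r4:9

STATUS = TAG Add2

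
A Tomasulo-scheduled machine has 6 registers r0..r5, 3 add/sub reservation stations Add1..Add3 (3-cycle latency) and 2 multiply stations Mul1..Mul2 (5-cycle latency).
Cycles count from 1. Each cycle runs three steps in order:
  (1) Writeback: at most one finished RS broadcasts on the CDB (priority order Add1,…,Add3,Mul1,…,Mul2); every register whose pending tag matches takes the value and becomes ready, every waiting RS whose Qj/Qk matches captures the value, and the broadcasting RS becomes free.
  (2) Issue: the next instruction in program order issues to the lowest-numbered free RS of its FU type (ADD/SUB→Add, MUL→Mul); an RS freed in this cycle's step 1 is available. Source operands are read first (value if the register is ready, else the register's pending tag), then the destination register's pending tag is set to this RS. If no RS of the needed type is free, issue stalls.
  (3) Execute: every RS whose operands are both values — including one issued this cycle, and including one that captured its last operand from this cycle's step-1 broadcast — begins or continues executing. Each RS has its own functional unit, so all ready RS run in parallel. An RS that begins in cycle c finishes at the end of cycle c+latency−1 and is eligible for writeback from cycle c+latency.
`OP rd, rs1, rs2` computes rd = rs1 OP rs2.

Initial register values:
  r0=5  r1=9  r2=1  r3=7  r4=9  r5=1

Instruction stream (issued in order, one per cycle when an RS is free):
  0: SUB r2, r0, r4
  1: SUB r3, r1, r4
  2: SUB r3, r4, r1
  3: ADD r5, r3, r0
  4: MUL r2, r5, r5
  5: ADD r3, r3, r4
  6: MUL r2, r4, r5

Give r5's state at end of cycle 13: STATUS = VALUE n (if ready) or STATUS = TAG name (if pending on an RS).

STATUS = VALUE 5

cycle 1: issue SUB r2<-Add1 // r0:5,r1:9,r2:Add1,r3:7,r4:9,r5:1
cycle 2: issue SUB r3<-Add2 // r0:5,r1:9,r2:Add1,r3:Add2,r4:9,r5:1
cycle 3: issue SUB r3<-Add3 // r0:5,r1:9,r2:Add1,r3:Add3,r4:9,r5:1
cycle 4: CDB Add1=-4; issue ADD r5<-Add1 // r0:5,r1:9,r2:-4,r3:Add3,r4:9,r5:Add1
cycle 5: CDB Add2=0; issue MUL r2<-Mul1 // r0:5,r1:9,r2:Mul1,r3:Add3,r4:9,r5:Add1
cycle 6: CDB Add3=0; issue ADD r3<-Add2 // r0:5,r1:9,r2:Mul1,r3:Add2,r4:9,r5:Add1
cycle 7: issue MUL r2<-Mul2 // r0:5,r1:9,r2:Mul2,r3:Add2,r4:9,r5:Add1
cycle 8: - // r0:5,r1:9,r2:Mul2,r3:Add2,r4:9,r5:Add1
cycle 9: CDB Add1=5 // r0:5,r1:9,r2:Mul2,r3:Add2,r4:9,r5:5
cycle 10: CDB Add2=9 // r0:5,r1:9,r2:Mul2,r3:9,r4:9,r5:5
cycle 11: - // r0:5,r1:9,r2:Mul2,r3:9,r4:9,r5:5
cycle 12: - // r0:5,r1:9,r2:Mul2,r3:9,r4:9,r5:5
cycle 13: - // r0:5,r1:9,r2:Mul2,r3:9,r4:9,r5:5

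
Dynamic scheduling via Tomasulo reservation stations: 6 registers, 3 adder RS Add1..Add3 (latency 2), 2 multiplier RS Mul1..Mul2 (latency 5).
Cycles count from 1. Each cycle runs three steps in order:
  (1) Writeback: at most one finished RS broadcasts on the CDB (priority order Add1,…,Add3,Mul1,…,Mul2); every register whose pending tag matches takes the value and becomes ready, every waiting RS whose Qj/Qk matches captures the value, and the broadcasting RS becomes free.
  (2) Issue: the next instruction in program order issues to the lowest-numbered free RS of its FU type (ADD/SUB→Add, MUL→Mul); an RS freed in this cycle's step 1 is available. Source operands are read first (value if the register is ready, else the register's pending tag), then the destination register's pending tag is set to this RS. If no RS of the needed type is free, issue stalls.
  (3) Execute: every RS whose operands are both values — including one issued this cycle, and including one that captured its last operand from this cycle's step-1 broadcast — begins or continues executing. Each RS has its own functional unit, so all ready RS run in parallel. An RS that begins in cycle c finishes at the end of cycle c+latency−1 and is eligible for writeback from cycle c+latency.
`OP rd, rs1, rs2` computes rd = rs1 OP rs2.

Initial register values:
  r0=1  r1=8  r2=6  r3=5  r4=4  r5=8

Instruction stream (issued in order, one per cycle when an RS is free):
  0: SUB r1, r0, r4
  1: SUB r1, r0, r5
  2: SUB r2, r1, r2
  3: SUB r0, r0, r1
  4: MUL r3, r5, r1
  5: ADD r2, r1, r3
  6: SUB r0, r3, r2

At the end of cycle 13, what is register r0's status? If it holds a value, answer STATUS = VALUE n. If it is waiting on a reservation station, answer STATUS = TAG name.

STATUS = TAG Add2

c1: issue SUB r1<-Add1 | r0:1,r1:Add1,r2:6,r3:5,r4:4,r5:8
c2: issue SUB r1<-Add2 | r0:1,r1:Add2,r2:6,r3:5,r4:4,r5:8
c3: CDB Add1=-3; issue SUB r2<-Add1 | r0:1,r1:Add2,r2:Add1,r3:5,r4:4,r5:8
c4: CDB Add2=-7; issue SUB r0<-Add2 | r0:Add2,r1:-7,r2:Add1,r3:5,r4:4,r5:8
c5: issue MUL r3<-Mul1 | r0:Add2,r1:-7,r2:Add1,r3:Mul1,r4:4,r5:8
c6: CDB Add1=-13; issue ADD r2<-Add1 | r0:Add2,r1:-7,r2:Add1,r3:Mul1,r4:4,r5:8
c7: CDB Add2=8; issue SUB r0<-Add2 | r0:Add2,r1:-7,r2:Add1,r3:Mul1,r4:4,r5:8
c8: - | r0:Add2,r1:-7,r2:Add1,r3:Mul1,r4:4,r5:8
c9: - | r0:Add2,r1:-7,r2:Add1,r3:Mul1,r4:4,r5:8
c10: CDB Mul1=-56 | r0:Add2,r1:-7,r2:Add1,r3:-56,r4:4,r5:8
c11: - | r0:Add2,r1:-7,r2:Add1,r3:-56,r4:4,r5:8
c12: CDB Add1=-63 | r0:Add2,r1:-7,r2:-63,r3:-56,r4:4,r5:8
c13: - | r0:Add2,r1:-7,r2:-63,r3:-56,r4:4,r5:8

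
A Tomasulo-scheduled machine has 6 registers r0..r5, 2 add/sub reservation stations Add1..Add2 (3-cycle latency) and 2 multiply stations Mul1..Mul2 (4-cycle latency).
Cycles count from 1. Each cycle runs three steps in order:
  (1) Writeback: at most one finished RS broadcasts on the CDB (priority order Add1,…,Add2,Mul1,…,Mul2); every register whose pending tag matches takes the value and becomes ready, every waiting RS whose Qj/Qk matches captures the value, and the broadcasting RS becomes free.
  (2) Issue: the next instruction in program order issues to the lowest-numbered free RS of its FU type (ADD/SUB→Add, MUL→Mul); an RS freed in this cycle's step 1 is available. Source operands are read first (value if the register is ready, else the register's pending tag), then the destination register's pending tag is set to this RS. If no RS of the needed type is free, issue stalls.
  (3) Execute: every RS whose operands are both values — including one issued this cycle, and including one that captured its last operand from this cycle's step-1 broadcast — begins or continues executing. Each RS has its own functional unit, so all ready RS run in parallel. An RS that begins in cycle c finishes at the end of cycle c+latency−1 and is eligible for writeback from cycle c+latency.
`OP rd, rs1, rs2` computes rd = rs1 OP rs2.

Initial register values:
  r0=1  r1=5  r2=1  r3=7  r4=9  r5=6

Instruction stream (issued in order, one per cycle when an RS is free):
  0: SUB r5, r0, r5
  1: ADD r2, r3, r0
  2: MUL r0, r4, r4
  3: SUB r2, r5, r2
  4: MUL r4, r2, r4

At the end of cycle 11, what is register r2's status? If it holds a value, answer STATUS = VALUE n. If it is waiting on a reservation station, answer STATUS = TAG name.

cycle 1: issue SUB r5<-Add1 // r0:1,r1:5,r2:1,r3:7,r4:9,r5:Add1
cycle 2: issue ADD r2<-Add2 // r0:1,r1:5,r2:Add2,r3:7,r4:9,r5:Add1
cycle 3: issue MUL r0<-Mul1 // r0:Mul1,r1:5,r2:Add2,r3:7,r4:9,r5:Add1
cycle 4: CDB Add1=-5; issue SUB r2<-Add1 // r0:Mul1,r1:5,r2:Add1,r3:7,r4:9,r5:-5
cycle 5: CDB Add2=8; issue MUL r4<-Mul2 // r0:Mul1,r1:5,r2:Add1,r3:7,r4:Mul2,r5:-5
cycle 6: - // r0:Mul1,r1:5,r2:Add1,r3:7,r4:Mul2,r5:-5
cycle 7: CDB Mul1=81 // r0:81,r1:5,r2:Add1,r3:7,r4:Mul2,r5:-5
cycle 8: CDB Add1=-13 // r0:81,r1:5,r2:-13,r3:7,r4:Mul2,r5:-5
cycle 9: - // r0:81,r1:5,r2:-13,r3:7,r4:Mul2,r5:-5
cycle 10: - // r0:81,r1:5,r2:-13,r3:7,r4:Mul2,r5:-5
cycle 11: - // r0:81,r1:5,r2:-13,r3:7,r4:Mul2,r5:-5

STATUS = VALUE -13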